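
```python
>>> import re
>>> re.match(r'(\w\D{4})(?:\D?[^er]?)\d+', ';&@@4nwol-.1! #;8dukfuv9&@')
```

Pattern: a word character, then exactly 4 of a non-digit (captured); then optionally a non-digit, then optionally any character except [er] (non-capturing group); then one or more of a digit.
`re.match` won't scan ahead — the pattern has to work from the very first character.
Here the pattern fails at index 0, so the call returns None.

None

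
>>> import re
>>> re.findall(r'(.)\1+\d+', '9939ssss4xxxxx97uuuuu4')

The backreference `\1` re-matches whatever the first group consumed, character for character.
`findall` collects group 1 from each match (4 total).

['9', 's', 'x', 'u']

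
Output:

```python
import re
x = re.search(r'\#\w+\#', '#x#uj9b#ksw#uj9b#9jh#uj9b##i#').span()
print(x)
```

(0, 3)

The match spans [0:3] → '#x#'.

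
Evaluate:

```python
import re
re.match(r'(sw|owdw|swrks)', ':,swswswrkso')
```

None

`match` is anchored at position 0; if the pattern doesn't fit there, it returns None.
Here the pattern fails at index 0, so the call returns None.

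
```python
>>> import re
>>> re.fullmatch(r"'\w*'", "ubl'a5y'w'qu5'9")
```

`re.fullmatch` is like wrapping the pattern in `^…$` (in single-line mode).
Here the string isn't matched end-to-end, so the call returns None.

None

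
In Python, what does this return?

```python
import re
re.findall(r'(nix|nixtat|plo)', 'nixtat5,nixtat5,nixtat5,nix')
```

['nix', 'nix', 'nix', 'nix']

Alternation isn't longest-match — the leftmost alternative that fits at this position is chosen.
Scanning left to right: at [0:3] match 'nix', group 1 = 'nix'; at [8:11] match 'nix', group 1 = 'nix'; at [16:19] match 'nix', group 1 = 'nix'; at [24:27] match 'nix', group 1 = 'nix'.
Because there's exactly one group, `findall` drops the full match and keeps group 1 from each hit.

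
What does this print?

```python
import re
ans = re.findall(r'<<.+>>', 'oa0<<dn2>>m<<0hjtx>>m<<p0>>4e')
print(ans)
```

Walking the string: at [3:27] → '<<dn2>>m<<0hjtx>>m<<p0>>'.
With no groups in the pattern, `findall` gives back each whole match — 1 here.

['<<dn2>>m<<0hjtx>>m<<p0>>']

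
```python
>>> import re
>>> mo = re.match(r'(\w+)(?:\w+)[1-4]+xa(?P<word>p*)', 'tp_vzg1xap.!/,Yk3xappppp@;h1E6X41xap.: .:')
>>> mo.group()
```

`match` is anchored at position 0; if the pattern doesn't fit there, it returns None.
The match spans [0:10] → 'tp_vzg1xap'.

'tp_vzg1xap'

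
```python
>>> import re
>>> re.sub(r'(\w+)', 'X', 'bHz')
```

'X'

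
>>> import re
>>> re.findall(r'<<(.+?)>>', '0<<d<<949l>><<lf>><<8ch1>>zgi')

One capturing group, so `findall` returns just the captured substring from each match — 3 in all.

['d<<949l', 'lf', '8ch1']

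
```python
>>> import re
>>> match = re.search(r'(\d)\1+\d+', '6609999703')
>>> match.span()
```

(0, 10)

A backreference is literal: `\1` must see the identical characters the first group matched.
The match spans [0:10] → '6609999703'.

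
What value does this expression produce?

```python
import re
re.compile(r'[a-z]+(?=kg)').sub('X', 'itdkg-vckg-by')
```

'Xkg-Xkg-by'

The lookaround is zero-width — it requires the adjacent text to match without consuming it, so the asserted text isn't part of the match.
Matches: at [0:3] → 'itd'; at [6:8] → 'vc'.
Each match is replaced by 'X'.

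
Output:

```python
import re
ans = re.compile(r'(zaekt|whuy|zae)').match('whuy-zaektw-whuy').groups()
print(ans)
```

('whuy',)

The match spans [0:4] → 'whuy'.
Captured: group 1 = 'whuy'.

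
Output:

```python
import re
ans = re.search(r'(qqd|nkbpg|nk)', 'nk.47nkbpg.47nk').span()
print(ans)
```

(0, 2)

`re.search` scans for the first position where the pattern succeeds.
The match spans [0:2] → 'nk'.
Captured: group 1 = 'nk'.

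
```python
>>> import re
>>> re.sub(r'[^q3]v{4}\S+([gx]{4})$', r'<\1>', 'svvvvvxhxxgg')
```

'<xxgg>'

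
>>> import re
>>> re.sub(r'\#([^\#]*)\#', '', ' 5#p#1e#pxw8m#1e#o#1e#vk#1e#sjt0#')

Each match is replaced by ''.

' 51e1e1e1e'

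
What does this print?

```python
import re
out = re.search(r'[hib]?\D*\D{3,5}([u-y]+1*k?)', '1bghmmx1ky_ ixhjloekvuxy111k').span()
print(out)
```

(1, 9)

Pattern: optionally one of [hib], then zero or more of a non-digit, then 3 to 5 of a non-digit; then one or more of a character in [u-y], then zero or more of a literal '1', then optionally a literal 'k' (captured).
`re.search` scans for the first position where the pattern succeeds.
The match spans [1:9] → 'bghmmx1k'.
Captured: group 1 = 'x1k'.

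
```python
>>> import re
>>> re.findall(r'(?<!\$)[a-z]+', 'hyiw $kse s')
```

A negative assertion filters positions out without eating any characters.
Matches: at [0:4] → 'hyiw'; at [7:9] → 'se'; at [10:11] → 's'.
`findall` yields the raw match text (3 of them) because the pattern has no groups.

['hyiw', 'se', 's']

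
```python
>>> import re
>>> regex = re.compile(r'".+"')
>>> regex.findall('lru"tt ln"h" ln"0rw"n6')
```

Walking the string: at [3:20] → '"tt ln"h" ln"0rw"'.
No capturing groups, so `findall` returns the 1 full match string.

['"tt ln"h" ln"0rw"']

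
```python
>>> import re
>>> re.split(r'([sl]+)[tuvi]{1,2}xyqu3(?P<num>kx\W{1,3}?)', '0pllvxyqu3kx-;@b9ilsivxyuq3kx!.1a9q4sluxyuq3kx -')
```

Because the quantifier is non-greedy, it stops expanding at the earliest point where the rest of the pattern can succeed.
With a capturing group present, the delimiter's captured portion is kept in the result list.

['0p', 'll', 'kx-', ';@b9ilsivxyuq3kx!.1a9q4sluxyuq3kx -']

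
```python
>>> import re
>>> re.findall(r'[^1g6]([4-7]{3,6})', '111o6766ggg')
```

With a single group, `findall` returns only what that group captured — 1 item.

['6766']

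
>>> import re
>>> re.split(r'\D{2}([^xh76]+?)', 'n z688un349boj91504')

['', 'z', '688', '3', '49', 'j', '91504']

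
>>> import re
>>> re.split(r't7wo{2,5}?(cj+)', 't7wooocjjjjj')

['', 'cjjjjj', '']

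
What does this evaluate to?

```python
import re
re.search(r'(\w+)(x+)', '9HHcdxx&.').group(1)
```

The pattern matches one or more of a word character (captured); then one or more of a literal 'x' (captured).
`search` walks the string left to right and returns the first match it finds.
The match spans [0:7] → '9HHcdxx'.
Captured: group 1 = '9HHcdx', group 2 = 'x'.

'9HHcdx'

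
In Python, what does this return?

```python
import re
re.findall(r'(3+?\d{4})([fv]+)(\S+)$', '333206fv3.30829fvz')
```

[('333206', 'fv', '3.30829fvz')]

Pattern: one or more of the literal '3' (lazy), then exactly 4 of a digit (captured); then one or more of one of [fv] (captured); then one or more of a non-whitespace character (captured); then anchored at the end.
Scanning left to right: at [0:18] match '333206fv3.30829fvz', groups = ('333206', 'fv', '3.30829fvz').
`findall` packs the 3 group values into a tuple for every match.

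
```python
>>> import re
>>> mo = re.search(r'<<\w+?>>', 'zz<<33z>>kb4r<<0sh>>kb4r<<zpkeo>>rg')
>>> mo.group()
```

`search` walks the string left to right and returns the first match it finds.
The match spans [2:9] → '<<33z>>'.

'<<33z>>'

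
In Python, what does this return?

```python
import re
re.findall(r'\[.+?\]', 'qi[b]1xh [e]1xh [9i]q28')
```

['[b]', '[e]', '[9i]']

The `?` after the quantifier makes it lazy — it takes as little as possible before letting the rest of the pattern try.
With no groups in the pattern, `findall` gives back each whole match — 3 here.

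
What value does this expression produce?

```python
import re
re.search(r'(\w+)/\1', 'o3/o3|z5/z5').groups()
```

A backreference is literal: `\1` must see the identical characters the first group matched.
`re.search` scans for the first position where the pattern succeeds.
The match spans [0:5] → 'o3/o3'.
Captured: group 1 = 'o3'.

('o3',)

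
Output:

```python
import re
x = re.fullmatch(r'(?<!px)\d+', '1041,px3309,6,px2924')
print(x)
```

Because the assertion is negative and zero-width, positions next to the forbidden text are skipped.
For `fullmatch`, every character of the input must be accounted for by the pattern.
Here the string isn't matched end-to-end, so the call returns None.

None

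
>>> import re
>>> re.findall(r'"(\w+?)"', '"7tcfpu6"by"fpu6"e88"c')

With a single group, `findall` returns only what that group captured — 2 items.

['7tcfpu6', 'fpu6']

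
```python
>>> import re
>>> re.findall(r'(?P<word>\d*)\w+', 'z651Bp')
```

['']

Pattern: zero or more of a digit (captured as 'word'); then one or more of a word character.
Matches: at [0:6] match 'z651Bp', group 1 = ''.
Because there's exactly one group, `findall` drops the full match and keeps group 1 from the one hit.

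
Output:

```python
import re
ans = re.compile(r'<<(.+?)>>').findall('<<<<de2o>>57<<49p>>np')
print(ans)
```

Lazy quantifiers expand one character at a time until the remainder of the pattern can match.
One capturing group, so `findall` returns just the captured substring from each match — 2 in all.

['<<de2o', '49p']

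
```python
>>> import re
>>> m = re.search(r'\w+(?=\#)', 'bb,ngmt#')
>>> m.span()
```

The `(?=…)`/`(?<=…)` assertion just peeks at neighbouring text; it doesn't advance the match position.
`re.search` scans for the first position where the pattern succeeds.
The match spans [3:7] → 'ngmt'.

(3, 7)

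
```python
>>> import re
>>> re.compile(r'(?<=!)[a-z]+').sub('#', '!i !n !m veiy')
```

'!# !# !# veiy'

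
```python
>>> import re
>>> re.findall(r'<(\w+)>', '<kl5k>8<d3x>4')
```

Matches: at [0:6] match '<kl5k>', group 1 = 'kl5k'; at [7:12] match '<d3x>', group 1 = 'd3x'.
`findall` collects group 1 from each match (2 total).

['kl5k', 'd3x']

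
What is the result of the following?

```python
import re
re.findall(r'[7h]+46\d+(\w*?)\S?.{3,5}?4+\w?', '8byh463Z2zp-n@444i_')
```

['Z']

Pattern: one or more of one of [7h], then the literal '46', then one or more of a digit; then zero or more of a word character (lazy) (captured); then optionally a non-whitespace character, then 3 to 5 of any character (lazy); then one or more of the literal '4', then optionally a word character.
Lazy quantifiers expand one character at a time until the remainder of the pattern can match.
Walking the string: at [3:18] match 'h463Z2zp-n@444i', group 1 = 'Z'.
With a single group, `findall` returns only what that group captured — 1 item.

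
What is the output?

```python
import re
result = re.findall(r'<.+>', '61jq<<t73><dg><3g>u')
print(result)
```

['<<t73><dg><3g>']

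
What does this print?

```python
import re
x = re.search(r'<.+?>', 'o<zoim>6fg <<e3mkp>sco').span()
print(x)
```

(1, 7)

Unlike `match`, `search` isn't anchored — it looks for the pattern anywhere in the string.
The match spans [1:7] → '<zoim>'.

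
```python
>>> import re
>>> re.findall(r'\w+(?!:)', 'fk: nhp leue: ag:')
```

['f', 'nhp', 'leu', 'a']

`(?!…)`/`(?<!…)` only lets a position through if the neighbouring text does NOT match; no characters are consumed.
Walking the string: at [0:1] → 'f'; at [4:7] → 'nhp'; at [8:11] → 'leu'; at [14:15] → 'a'.
With no groups in the pattern, `findall` gives back each whole match — 4 here.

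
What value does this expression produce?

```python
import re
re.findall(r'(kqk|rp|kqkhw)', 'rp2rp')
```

['rp', 'rp']

With a single group, `findall` returns only what that group captured — 2 items.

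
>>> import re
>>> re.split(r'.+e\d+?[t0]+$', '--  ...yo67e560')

['', '']

Splitting on the pattern gives 2 pieces.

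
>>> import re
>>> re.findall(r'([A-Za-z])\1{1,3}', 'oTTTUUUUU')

`\1` is not a pattern — it's the concrete string captured by group 1, re-applied verbatim.
Matches: at [1:4] match 'TTT', group 1 = 'T'; at [4:8] match 'UUUU', group 1 = 'U'.
`findall` collects group 1 from each match (2 total).

['T', 'U']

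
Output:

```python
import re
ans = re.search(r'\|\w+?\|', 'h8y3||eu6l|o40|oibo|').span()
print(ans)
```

`re.search` scans for the first position where the pattern succeeds.
The match spans [5:11] → '|eu6l|'.

(5, 11)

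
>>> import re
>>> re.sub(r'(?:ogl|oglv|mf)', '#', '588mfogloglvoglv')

'588###v#v'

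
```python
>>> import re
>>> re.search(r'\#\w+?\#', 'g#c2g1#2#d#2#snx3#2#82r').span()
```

(1, 7)

`search` walks the string left to right and returns the first match it finds.
The match spans [1:7] → '#c2g1#'.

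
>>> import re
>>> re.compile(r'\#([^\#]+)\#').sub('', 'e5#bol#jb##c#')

Every occurrence is swapped for ''.

'e5jb#'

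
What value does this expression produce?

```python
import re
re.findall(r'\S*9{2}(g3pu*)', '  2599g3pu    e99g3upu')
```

['g3pu']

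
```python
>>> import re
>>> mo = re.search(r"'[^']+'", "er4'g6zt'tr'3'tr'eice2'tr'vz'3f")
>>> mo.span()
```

(3, 9)

The match spans [3:9] → "'g6zt'".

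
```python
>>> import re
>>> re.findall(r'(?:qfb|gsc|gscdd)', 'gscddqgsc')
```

['gsc', 'gsc']

Alternation isn't longest-match — the leftmost alternative that fits at this position is chosen.
No capturing groups, so `findall` returns the 2 full match strings.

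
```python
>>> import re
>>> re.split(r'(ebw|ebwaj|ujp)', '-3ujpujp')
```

Matches to split on: at [2:5] → 'ujp'; at [5:8] → 'ujp'.
The group in the pattern means `split` returns the separators' captures alongside the pieces.

['-3', 'ujp', '', 'ujp', '']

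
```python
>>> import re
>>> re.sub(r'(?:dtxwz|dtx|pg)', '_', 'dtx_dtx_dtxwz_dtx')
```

'_______'

`|` is ordered: at each position the engine commits to the first alternative that works.
Matches: at [0:3] → 'dtx'; at [4:7] → 'dtx'; at [8:13] → 'dtxwz'; at [14:17] → 'dtx'.
`sub` substitutes '_' at each match site.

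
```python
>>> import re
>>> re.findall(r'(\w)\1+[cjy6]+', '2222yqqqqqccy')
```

['2', 'q']

`\1` is not a pattern — it's the concrete string captured by group 1, re-applied verbatim.
With a single group, `findall` returns only what that group captured — 2 items.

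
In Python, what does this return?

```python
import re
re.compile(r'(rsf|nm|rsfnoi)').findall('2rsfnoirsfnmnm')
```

['rsf', 'rsf', 'nm', 'nm']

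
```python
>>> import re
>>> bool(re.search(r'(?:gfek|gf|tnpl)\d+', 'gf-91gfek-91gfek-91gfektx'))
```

False

`re.search` scans for the first position where the pattern succeeds.
Here nothing in the string fits, so the call returns None, and `bool(None)` is False.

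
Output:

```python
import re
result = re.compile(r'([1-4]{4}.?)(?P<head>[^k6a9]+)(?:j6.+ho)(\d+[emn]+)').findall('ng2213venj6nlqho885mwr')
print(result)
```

The pattern matches exactly 4 of a character in [1-4], then optionally any character (captured); then one or more of any character except [k6a9] (captured as 'head'); then the literal 'j6', then one or more of any character, then the literal 'ho' (non-capturing group); then one or more of a digit, then one or more of one of [emn] (captured).
`findall` packs the 3 group values into a tuple for every match.

[('2213v', 'en', '885m')]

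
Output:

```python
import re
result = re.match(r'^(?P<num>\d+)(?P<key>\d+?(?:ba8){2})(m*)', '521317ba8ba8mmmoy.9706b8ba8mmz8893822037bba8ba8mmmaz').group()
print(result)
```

521317ba8ba8mmm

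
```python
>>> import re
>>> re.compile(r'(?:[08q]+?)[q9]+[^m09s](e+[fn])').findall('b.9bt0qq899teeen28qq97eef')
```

['eeen', 'eef']

The pattern matches one or more of one of [08q] (lazy) (non-capturing group); then one or more of one of [q9], then any character except [m09s]; then one or more of a literal 'e', then one of [fn] (captured).
Walking the string: at [5:16] match '0qq899teeen', group 1 = 'eeen'; at [17:25] match '8qq97eef', group 1 = 'eef'.
`findall` collects group 1 from each match (2 total).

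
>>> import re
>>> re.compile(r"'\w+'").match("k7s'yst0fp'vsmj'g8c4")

With `match`, the pattern is implicitly anchored at the beginning.
Here position 0 doesn't satisfy it, so the call returns None.

None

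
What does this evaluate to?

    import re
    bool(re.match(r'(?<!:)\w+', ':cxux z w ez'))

`re.match` won't scan ahead — the pattern has to work from the very first character.
Here position 0 doesn't satisfy it, so the call returns None, and `bool(None)` is False.

False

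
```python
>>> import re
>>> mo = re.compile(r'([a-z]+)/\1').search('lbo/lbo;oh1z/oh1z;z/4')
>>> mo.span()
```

`\1` is not a pattern — it's the concrete string captured by group 1, re-applied verbatim.
`search` walks the string left to right and returns the first match it finds.
The match spans [0:7] → 'lbo/lbo'.
Captured: group 1 = 'lbo'.

(0, 7)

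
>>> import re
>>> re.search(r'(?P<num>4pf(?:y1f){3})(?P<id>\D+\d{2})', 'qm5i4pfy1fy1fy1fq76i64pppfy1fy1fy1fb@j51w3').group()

'4pfy1fy1fy1fq76'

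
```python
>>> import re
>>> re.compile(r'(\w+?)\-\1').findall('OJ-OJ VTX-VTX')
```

['OJ', 'VTX']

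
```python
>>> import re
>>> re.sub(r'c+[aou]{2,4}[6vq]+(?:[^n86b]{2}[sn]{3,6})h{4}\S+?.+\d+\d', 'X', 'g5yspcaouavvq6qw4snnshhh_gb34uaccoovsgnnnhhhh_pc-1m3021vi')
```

'g5yspcaouavvq6qw4snnshhh_gb34uaXvi'

Each match is replaced by 'X'.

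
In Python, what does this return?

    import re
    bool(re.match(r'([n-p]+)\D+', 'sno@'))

False

`re.match` won't scan ahead — the pattern has to work from the very first character.
Here the pattern fails at index 0, so the call returns None, and `bool(None)` is False.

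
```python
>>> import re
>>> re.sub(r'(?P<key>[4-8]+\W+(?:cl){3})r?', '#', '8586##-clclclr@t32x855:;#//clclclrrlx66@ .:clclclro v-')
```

Pattern: one or more of a character in [4-8], then one or more of a non-word character, then the literal 'cl' repeated 3 times (captured as 'key'); then optionally a literal 'r'.
Matches: at [0:14] → '8586##-clclclr'; at [19:34] → '855:;#//clclclr'; at [37:50] → '66@ .:clclclr'.
Every occurrence is swapped for '#'.

'#@t32x#rlx#o v-'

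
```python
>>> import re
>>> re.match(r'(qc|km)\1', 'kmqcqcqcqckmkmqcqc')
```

None

After group 1 captures some text, `\1` only succeeds where that same text appears again.
`re.match` only tries the pattern at the start of the string.
Here position 0 doesn't satisfy it, so the call returns None.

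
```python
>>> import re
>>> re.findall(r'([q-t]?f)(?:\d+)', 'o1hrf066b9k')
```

['rf']

This matches optionally a character in [q-t], then the literal 'f' (captured); then one or more of a digit (non-capturing group).
Matches: at [3:8] match 'rf066', group 1 = 'rf'.
Because there's exactly one group, `findall` drops the full match and keeps group 1 from the one hit.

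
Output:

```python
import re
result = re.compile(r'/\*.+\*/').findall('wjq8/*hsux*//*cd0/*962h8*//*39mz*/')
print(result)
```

['/*hsux*//*cd0/*962h8*//*39mz*/']

Matches: at [4:34] → '/*hsux*//*cd0/*962h8*//*39mz*/'.
`findall` yields the raw match text (1 of them) because the pattern has no groups.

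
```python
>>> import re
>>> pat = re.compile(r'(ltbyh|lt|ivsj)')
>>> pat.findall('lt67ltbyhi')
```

['lt', 'ltbyh']

The regex engine tests alternatives in the order written; an earlier branch that matches wins even if a later one would match more.
Scanning left to right: at [0:2] match 'lt', group 1 = 'lt'; at [4:9] match 'ltbyh', group 1 = 'ltbyh'.
With a single group, `findall` returns only what that group captured — 2 items.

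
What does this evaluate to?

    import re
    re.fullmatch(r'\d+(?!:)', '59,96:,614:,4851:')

None

A negative assertion filters positions out without eating any characters.
For `fullmatch`, every character of the input must be accounted for by the pattern.
Here the string isn't matched end-to-end, so the call returns None.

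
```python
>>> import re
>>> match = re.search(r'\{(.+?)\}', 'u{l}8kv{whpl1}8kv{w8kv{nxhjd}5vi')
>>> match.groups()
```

`re.search` tries every starting position until one works.
The match spans [1:4] → '{l}'.
Captured: group 1 = 'l'.

('l',)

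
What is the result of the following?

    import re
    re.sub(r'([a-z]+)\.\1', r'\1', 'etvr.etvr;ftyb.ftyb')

A backreference is literal: `\1` must see the identical characters the first group matched.
Matches: at [0:9] → 'etvr.etvr'; at [10:19] → 'ftyb.ftyb'.
Each match is replaced using the text its own group 1 captured.

'etvr;ftyb'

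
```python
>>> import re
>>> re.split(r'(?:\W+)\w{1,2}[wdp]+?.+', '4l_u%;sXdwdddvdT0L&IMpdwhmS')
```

The string is cut at each match, leaving 2 pieces.

['4l_u', '']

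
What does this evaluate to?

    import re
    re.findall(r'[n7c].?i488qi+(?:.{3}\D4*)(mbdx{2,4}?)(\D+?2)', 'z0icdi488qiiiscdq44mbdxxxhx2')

[('mbdxx', 'xhx2')]

The pattern matches one of [n7c], then optionally any character; then the literal 'i48', then the literal '8q', then one or more of a literal 'i'; then exactly 3 of any character, then a non-digit, then zero or more of the literal '4' (non-capturing group); then the literal 'mbd', then 2 to 4 of a literal 'x' (lazy) (captured); then one or more of a non-digit (lazy), then a literal '2' (captured).
A non-greedy quantifier consumes as few characters as it can — just enough that the remainder of the pattern still matches from where it stops; whatever follows it matches normally.
Walking the string: at [3:28] match 'cdi488qiiiscdq44mbdxxxhx2', groups = ('mbdxx', 'xhx2').
2 groups means the one result is a tuple of 2 captured strings — 1 here.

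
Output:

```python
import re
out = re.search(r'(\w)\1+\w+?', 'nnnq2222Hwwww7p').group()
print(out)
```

A backreference is literal: `\1` must see the identical characters the first group matched.
`re.search` scans for the first position where the pattern succeeds.
The match spans [0:4] → 'nnnq'.
Captured: group 1 = 'n'.

nnnq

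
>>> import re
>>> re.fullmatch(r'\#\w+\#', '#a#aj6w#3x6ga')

None

`re.fullmatch` is like wrapping the pattern in `^…$` (in single-line mode).
Here there's no way to consume every character, so the call returns None.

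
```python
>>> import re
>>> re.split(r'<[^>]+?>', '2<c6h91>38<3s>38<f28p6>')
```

['2', '38', '38', '']

Matches to split on: at [1:8] → '<c6h91>'; at [10:14] → '<3s>'; at [16:23] → '<f28p6>'.
Splitting on the pattern gives 4 pieces.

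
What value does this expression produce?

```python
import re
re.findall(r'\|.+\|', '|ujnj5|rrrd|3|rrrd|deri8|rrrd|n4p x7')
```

Walking the string: at [0:30] → '|ujnj5|rrrd|3|rrrd|deri8|rrrd|'.
`findall` yields the raw match text (1 of them) because the pattern has no groups.

['|ujnj5|rrrd|3|rrrd|deri8|rrrd|']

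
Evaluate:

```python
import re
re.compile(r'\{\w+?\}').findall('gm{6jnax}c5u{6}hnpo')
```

With no groups in the pattern, `findall` gives back each whole match — 2 here.

['{6jnax}', '{6}']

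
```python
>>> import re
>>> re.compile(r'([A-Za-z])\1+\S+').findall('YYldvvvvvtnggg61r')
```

['Y']

The backreference `\1` re-matches whatever the first group consumed, character for character.
Because there's exactly one group, `findall` drops the full match and keeps group 1 from the one hit.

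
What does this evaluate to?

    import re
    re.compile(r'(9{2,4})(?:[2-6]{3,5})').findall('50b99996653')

['9999']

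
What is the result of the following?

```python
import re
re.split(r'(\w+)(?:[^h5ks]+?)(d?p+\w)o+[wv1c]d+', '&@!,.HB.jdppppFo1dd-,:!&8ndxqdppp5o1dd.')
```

['&@!,.', 'HB', 'dppppF', '-,:!&', '8ndxqdp', 'p5', '.']

Pattern: one or more of a word character (captured); then one or more of any character except [h5ks] (lazy) (non-capturing group); then optionally the literal 'd', then one or more of the literal 'p', then a word character (captured); then one or more of a literal 'o'; then one of [wv1c], then one or more of the literal 'd'.
A `+?`/`*?`/`{m,n}?` starts at its minimum and grows only as far as needed for what follows to match.
Matches to split on: at [5:19] → 'HB.jdppppFo1dd'; at [24:38] → '8ndxqdppp5o1dd'.
`re.split` interleaves the captured-group text with the surrounding fragments.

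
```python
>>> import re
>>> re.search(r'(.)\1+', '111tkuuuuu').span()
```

(0, 3)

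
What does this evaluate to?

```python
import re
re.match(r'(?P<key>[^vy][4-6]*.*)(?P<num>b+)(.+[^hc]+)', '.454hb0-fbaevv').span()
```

(0, 14)

`match` is anchored at position 0; if the pattern doesn't fit there, it returns None.
The match spans [0:14] → '.454hb0-fbaevv'.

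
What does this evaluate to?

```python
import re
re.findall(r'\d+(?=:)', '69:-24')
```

Because the assertion is zero-width, the text it checks is not consumed and won't appear in the result.
`findall` yields the raw match text (1 of them) because the pattern has no groups.

['69']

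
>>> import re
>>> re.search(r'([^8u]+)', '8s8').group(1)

The match spans [1:2] → 's'.
Captured: group 1 = 's'.

's'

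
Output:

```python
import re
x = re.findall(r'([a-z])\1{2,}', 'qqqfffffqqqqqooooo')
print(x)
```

['q', 'f', 'q', 'o']

`\1` is not a pattern — it's the concrete string captured by group 1, re-applied verbatim.
Because there's exactly one group, `findall` drops the full match and keeps group 1 from each hit.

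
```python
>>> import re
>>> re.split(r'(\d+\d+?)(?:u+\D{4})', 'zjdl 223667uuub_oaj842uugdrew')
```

`re.split` interleaves the captured-group text with the surrounding fragments.

['zjdl ', '223667', 'j', '842', 'w']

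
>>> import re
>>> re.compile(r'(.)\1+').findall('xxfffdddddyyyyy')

`\1` is not a pattern — it's the concrete string captured by group 1, re-applied verbatim.
Because there's exactly one group, `findall` drops the full match and keeps group 1 from each hit.

['x', 'f', 'd', 'y']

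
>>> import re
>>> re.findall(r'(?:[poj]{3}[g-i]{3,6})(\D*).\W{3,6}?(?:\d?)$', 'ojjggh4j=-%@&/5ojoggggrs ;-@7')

['rs']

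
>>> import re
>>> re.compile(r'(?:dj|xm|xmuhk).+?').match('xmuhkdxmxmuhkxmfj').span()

With `match`, the pattern is implicitly anchored at the beginning.
The match spans [0:3] → 'xmu'.

(0, 3)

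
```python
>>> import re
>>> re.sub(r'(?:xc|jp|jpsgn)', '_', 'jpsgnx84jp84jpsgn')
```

'_sgnx84_84_sgn'

`|` is ordered: at each position the engine commits to the first alternative that works.
Matches: at [0:2] → 'jp'; at [8:10] → 'jp'; at [12:14] → 'jp'.
Every occurrence is swapped for '_'.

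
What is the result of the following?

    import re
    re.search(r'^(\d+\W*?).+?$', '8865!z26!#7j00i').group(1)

The match spans [0:15] → '8865!z26!#7j00i'.
Captured: group 1 = '8865'.

'8865'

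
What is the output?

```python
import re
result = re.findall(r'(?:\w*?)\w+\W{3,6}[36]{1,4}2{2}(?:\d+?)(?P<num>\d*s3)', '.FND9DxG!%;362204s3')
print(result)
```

['4s3']

The pattern matches zero or more of a word character (lazy) (non-capturing group); then one or more of a word character; then 3 to 6 of a non-word character, then 1 to 4 of one of [36], then exactly 2 of the literal '2'; then one or more of a digit (lazy) (non-capturing group); then zero or more of a digit, then the literal 's3' (captured as 'num').
A `+?`/`*?`/`{m,n}?` starts at its minimum and grows only as far as needed for what follows to match.
Walking the string: at [1:19] match 'FND9DxG!%;362204s3', group 1 = '4s3'.
One capturing group, so `findall` returns just the captured substring from the one match — 1 in all.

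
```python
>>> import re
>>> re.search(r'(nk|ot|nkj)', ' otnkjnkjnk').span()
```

(1, 3)

Unlike `match`, `search` isn't anchored — it looks for the pattern anywhere in the string.
The match spans [1:3] → 'ot'.
Captured: group 1 = 'ot'.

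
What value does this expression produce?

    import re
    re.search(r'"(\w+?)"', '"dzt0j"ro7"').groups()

Unlike `match`, `search` isn't anchored — it looks for the pattern anywhere in the string.
The match spans [0:7] → '"dzt0j"'.
Captured: group 1 = 'dzt0j'.

('dzt0j',)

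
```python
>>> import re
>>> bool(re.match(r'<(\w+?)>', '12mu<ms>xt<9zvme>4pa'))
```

`match` is anchored at position 0; if the pattern doesn't fit there, it returns None.
Here the pattern fails at index 0, so the call returns None, and `bool(None)` is False.

False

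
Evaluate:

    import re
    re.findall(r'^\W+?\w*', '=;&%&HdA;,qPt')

['=']

Because the quantifier is non-greedy, it stops expanding at the earliest point where the rest of the pattern can succeed.
No capturing groups, so `findall` returns the 1 full match string.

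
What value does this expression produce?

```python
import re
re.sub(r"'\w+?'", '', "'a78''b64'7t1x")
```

`sub` substitutes '' at each match site.

'7t1x'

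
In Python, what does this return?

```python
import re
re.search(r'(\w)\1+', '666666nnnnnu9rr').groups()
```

('6',)

The match spans [0:6] → '666666'.
Captured: group 1 = '6'.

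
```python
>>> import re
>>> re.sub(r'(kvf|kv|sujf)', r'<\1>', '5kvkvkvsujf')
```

Matches: at [1:3] → 'kv'; at [3:5] → 'kv'; at [5:7] → 'kv'; at [7:11] → 'sujf'.
Each match is replaced using the text its own group 1 captured.

'5<kv><kv><kv><sujf>'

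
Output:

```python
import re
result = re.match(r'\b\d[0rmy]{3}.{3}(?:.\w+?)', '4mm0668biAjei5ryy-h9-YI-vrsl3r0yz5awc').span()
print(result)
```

(0, 9)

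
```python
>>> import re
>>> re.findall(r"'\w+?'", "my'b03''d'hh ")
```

["'b03'", "'d'"]

Walking the string: at [2:7] → "'b03'"; at [7:10] → "'d'".
`findall` yields the raw match text (2 of them) because the pattern has no groups.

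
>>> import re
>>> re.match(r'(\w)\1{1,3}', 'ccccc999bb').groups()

('c',)

The match spans [0:4] → 'cccc'.
Captured: group 1 = 'c'.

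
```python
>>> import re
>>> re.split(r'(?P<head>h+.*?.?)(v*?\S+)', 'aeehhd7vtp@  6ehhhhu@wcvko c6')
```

A non-greedy quantifier consumes as few characters as it can — just enough that the remainder of the pattern still matches from where it stops; whatever follows it matches normally.
With a capturing group present, the delimiter's captured portion is kept in the result list.

['aee', 'hhd', '7vtp@', '  6e', 'hhhhu', '@wcvko', ' c6']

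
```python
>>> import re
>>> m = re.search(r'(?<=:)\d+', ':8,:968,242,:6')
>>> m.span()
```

(1, 2)

The positive lookaround only admits positions where the adjacent text matches; those characters stay outside the span.
`search` walks the string left to right and returns the first match it finds.
The match spans [1:2] → '8'.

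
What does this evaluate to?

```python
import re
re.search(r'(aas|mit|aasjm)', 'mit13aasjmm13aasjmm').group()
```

The match spans [0:3] → 'mit'.

'mit'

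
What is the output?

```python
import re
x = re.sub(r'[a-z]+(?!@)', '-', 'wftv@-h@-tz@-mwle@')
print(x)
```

A negative assertion filters positions out without eating any characters.
`sub` substitutes '-' at each match site.

-v@-h@--z@--e@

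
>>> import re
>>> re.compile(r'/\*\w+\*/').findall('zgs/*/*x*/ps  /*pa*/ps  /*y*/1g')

With no groups in the pattern, `findall` gives back each whole match — 3 here.

['/*x*/', '/*pa*/', '/*y*/']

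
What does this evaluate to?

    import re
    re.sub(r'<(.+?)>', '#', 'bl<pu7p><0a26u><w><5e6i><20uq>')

A `+?`/`*?`/`{m,n}?` starts at its minimum and grows only as far as needed for what follows to match.
Every occurrence is swapped for '#'.

'bl#####'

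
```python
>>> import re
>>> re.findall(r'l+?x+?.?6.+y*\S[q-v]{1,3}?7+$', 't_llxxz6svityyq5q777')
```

['llxxz6svityyq5q777']

The pattern matches one or more of a literal 'l' (lazy), then one or more of the literal 'x' (lazy); then optionally any character, then a literal '6'; then one or more of any character, then zero or more of the literal 'y'; then a non-whitespace character, then 1 to 3 of a character in [q-v] (lazy), then one or more of the literal '7'; then anchored at the end.
`findall` yields the raw match text (1 of them) because the pattern has no groups.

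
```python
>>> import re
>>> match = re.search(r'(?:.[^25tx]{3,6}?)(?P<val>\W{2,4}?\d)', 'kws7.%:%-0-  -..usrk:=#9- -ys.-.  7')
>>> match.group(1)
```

'%:%-0'

The match spans [0:10] → 'kws7.%:%-0'.
Captured: group 1 = '%:%-0'.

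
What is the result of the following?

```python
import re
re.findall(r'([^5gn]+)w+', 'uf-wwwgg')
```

The pattern matches one or more of any character except [5gn] (captured); then one or more of a literal 'w'.
Scanning left to right: at [0:6] match 'uf-www', group 1 = 'uf-ww'.
With a single group, `findall` returns only what that group captured — 1 item.

['uf-ww']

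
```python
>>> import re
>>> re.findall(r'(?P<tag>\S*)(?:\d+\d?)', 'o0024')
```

['o002']

This matches zero or more of a non-whitespace character (captured as 'tag'); then one or more of a digit, then optionally a digit (non-capturing group).
Walking the string: at [0:5] match 'o0024', group 1 = 'o002'.
Because there's exactly one group, `findall` drops the full match and keeps group 1 from the one hit.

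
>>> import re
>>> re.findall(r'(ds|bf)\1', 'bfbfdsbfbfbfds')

['bf', 'bf']

`\1` is not a pattern — it's the concrete string captured by group 1, re-applied verbatim.
With a single group, `findall` returns only what that group captured — 2 items.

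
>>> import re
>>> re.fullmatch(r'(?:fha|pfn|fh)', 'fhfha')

`re.fullmatch` is like wrapping the pattern in `^…$` (in single-line mode).
Here there's no way to consume every character, so the call returns None.

None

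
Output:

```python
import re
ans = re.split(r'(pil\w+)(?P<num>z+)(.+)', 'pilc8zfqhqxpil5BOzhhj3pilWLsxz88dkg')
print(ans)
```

['', 'pilc8zfqhqxpil5BOzhhj3pilWLsx', 'z', '88dkg', '']

The group in the pattern means `split` returns the separators' captures alongside the pieces.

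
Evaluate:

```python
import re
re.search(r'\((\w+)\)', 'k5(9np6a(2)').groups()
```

('2',)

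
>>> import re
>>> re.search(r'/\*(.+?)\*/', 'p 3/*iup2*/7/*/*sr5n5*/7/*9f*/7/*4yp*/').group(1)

'iup2'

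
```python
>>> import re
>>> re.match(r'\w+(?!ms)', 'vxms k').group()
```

`(?!…)`/`(?<!…)` only lets a position through if the neighbouring text does NOT match; no characters are consumed.
`re.match` won't scan ahead — the pattern has to work from the very first character.
The match spans [0:4] → 'vxms'.

'vxms'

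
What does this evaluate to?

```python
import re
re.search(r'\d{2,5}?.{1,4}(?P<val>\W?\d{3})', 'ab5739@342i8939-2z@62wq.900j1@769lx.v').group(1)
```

'342'

This matches 2 to 5 of a digit (lazy), then 1 to 4 of any character; then optionally a non-word character, then exactly 3 of a digit (captured as 'val').
`search` walks the string left to right and returns the first match it finds.
The match spans [2:10] → '5739@342'.
Captured: group 1 = '342'.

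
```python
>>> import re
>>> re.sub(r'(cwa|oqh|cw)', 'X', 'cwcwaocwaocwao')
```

Alternation isn't longest-match — the leftmost alternative that fits at this position is chosen.
Matches: at [0:2] → 'cw'; at [2:5] → 'cwa'; at [6:9] → 'cwa'; at [10:13] → 'cwa'.
Every occurrence is swapped for 'X'.

'XXoXoXo'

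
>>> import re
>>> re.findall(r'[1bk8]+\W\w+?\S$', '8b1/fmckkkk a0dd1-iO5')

The pattern matches one or more of one of [1bk8]; then a non-word character, then one or more of a word character (lazy), then a non-whitespace character; then anchored at the end.
Matches: at [16:21] → '1-iO5'.
No capturing groups, so `findall` returns the 1 full match string.

['1-iO5']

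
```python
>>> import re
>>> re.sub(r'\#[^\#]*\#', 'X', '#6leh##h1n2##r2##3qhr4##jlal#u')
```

'XXXXXu'

Matches: at [0:6] → '#6leh#'; at [6:12] → '#h1n2#'; at [12:16] → '#r2#'; at [16:23] → '#3qhr4#'; at [23:29] → '#jlal#'.
Each match is replaced by 'X'.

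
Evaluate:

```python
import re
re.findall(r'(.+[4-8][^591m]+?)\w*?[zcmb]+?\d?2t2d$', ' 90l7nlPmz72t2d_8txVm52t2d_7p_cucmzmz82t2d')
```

With a single group, `findall` returns only what that group captured — 1 item.

[' 90l7nlPmz72t2d_8txVm52t2d_7p']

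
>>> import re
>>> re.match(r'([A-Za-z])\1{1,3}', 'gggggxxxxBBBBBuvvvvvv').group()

'gggg'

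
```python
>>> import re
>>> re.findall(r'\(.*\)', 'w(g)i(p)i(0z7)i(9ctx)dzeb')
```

Since nothing is captured, `findall` lists the 1 matched substring directly.

['(g)i(p)i(0z7)i(9ctx)']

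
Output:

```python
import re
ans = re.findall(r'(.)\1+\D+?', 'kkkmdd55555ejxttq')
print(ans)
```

The backreference `\1` re-matches whatever the first group consumed, character for character.
Walking the string: at [0:4] match 'kkkm', group 1 = 'k'; at [6:12] match '55555e', group 1 = '5'; at [14:17] match 'ttq', group 1 = 't'.
One capturing group, so `findall` returns just the captured substring from each match — 3 in all.

['k', '5', 't']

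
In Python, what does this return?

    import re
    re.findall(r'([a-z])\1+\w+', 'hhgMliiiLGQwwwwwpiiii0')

After group 1 captures some text, `\1` only succeeds where that same text appears again.
With a single group, `findall` returns only what that group captured — 1 item.

['h']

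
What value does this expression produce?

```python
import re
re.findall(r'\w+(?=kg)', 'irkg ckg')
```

['ir', 'c']

The lookaround is zero-width — it requires the adjacent text to match without consuming it, so the asserted text isn't part of the match.
Matches: at [0:2] → 'ir'; at [5:6] → 'c'.
With no groups in the pattern, `findall` gives back each whole match — 2 here.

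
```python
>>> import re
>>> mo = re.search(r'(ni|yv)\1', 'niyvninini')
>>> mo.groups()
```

The match spans [4:8] → 'nini'.
Captured: group 1 = 'ni'.

('ni',)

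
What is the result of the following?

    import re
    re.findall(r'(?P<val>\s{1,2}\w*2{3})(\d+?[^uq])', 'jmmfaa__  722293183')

The pattern matches 1 to 2 of whitespace, then zero or more of a word character, then exactly 3 of the literal '2' (captured as 'val'); then one or more of a digit (lazy), then any character except [uq] (captured).
Because the quantifier is non-greedy, it stops expanding at the earliest point where the rest of the pattern can succeed.
Walking the string: at [8:16] match '  722293', groups = ('  7222', '93').
Multiple groups make `findall` return tuples — one 2-tuple for the one match.

[('  7222', '93')]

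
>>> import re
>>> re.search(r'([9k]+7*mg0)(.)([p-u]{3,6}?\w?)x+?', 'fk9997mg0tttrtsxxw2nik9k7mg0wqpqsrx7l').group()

'k9997mg0tttrtsx'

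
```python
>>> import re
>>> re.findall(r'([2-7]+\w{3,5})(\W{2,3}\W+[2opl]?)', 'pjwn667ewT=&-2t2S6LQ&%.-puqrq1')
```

Pattern: one or more of a character in [2-7], then 3 to 5 of a word character (captured); then 2 to 3 of a non-word character, then one or more of a non-word character, then optionally one of [2opl] (captured).
Matches: at [4:14] match '667ewT=&-2', groups = ('667ewT', '=&-2'); at [15:25] match '2S6LQ&%.-p', groups = ('2S6LQ', '&%.-p').
Multiple groups make `findall` return tuples — one 2-tuple for each match.

[('667ewT', '=&-2'), ('2S6LQ', '&%.-p')]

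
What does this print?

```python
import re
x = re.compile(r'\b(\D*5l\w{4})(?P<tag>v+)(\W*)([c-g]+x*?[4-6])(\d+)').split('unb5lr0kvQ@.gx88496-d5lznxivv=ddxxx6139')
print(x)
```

`re.split` interleaves the captured-group text with the surrounding fragments.

['unb5lr0kvQ@.gx88496', '-d5lznxi', 'vv', '=', 'ddxxx6', '139', '']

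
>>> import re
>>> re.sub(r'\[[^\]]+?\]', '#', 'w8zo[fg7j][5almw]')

'w8zo##'

`sub` substitutes '#' at each match site.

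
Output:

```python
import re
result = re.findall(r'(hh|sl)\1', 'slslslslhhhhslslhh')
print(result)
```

The backreference `\1` re-matches whatever the first group consumed, character for character.
Walking the string: at [0:4] match 'slsl', group 1 = 'sl'; at [4:8] match 'slsl', group 1 = 'sl'; at [8:12] match 'hhhh', group 1 = 'hh'; at [12:16] match 'slsl', group 1 = 'sl'.
Because there's exactly one group, `findall` drops the full match and keeps group 1 from each hit.

['sl', 'sl', 'hh', 'sl']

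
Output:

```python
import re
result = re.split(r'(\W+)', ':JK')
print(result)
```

Pattern: one or more of a non-word character (captured).
Because the pattern has a capturing group, `split` also inserts each captured text between the pieces.

['', ':', 'JK']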